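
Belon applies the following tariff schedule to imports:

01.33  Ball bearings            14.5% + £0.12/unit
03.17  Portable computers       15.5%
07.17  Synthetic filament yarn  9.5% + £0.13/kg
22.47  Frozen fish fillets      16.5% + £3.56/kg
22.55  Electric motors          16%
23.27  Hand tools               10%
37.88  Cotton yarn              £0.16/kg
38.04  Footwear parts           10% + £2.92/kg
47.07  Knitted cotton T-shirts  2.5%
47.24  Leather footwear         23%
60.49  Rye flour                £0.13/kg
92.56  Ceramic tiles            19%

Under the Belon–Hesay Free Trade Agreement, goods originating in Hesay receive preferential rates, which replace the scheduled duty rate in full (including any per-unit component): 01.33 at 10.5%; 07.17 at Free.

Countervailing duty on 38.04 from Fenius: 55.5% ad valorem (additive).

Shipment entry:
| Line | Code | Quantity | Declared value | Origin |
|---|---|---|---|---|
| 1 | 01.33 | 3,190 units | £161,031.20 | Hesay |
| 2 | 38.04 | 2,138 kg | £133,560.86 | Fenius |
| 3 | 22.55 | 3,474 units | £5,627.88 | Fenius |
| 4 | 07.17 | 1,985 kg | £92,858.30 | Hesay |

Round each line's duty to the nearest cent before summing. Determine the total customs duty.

£111,534.06

Line 1 (01.33, Hesay, 3,190 units, £161,031.20):
Base rate for 01.33 is 14.5% + £0.12/unit.
Origin Hesay qualifies under the Belon–Hesay agreement and 01.33 is covered: preferential rate 10.5% applies instead.
Duty = £161,031.20 × 10.5% = £16,908.28.
Line 2 (38.04, Fenius, 2,138 kg, £133,560.86):
Base rate for 38.04 is 10% + £2.92/kg.
Additional duty on 38.04 from Fenius: +55.5%. Applied ad valorem rate: 10% + 55.5% = 65.5%.
Duty = £133,560.86 × 65.5% + 2,138 × £2.92 = £93,725.32.
Line 3 (22.55, Fenius, 3,474 units, £5,627.88):
Base rate for 22.55 is 16%.
Duty = £5,627.88 × 16% = £900.46.
Line 4 (07.17, Hesay, 1,985 kg, £92,858.30):
Base rate for 07.17 is 9.5% + £0.13/kg.
Origin Hesay qualifies under the Belon–Hesay agreement and 07.17 is covered: preferential rate Free applies instead.
Duty = £92,858.30 × 0% = £0.00.
Total = £16,908.28 + £93,725.32 + £900.46 + £0.00 = £111,534.06.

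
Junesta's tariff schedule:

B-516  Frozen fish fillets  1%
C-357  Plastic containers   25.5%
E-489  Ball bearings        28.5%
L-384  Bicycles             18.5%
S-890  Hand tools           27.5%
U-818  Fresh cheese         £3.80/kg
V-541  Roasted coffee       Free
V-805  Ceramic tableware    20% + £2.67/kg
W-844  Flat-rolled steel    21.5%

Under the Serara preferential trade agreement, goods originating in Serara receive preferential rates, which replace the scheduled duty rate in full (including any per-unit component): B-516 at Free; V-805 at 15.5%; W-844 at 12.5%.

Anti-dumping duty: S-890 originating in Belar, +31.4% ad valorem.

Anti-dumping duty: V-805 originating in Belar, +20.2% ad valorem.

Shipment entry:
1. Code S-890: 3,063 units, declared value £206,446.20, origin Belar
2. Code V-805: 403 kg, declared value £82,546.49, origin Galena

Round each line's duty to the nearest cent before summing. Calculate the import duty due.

Line 1 (S-890, Belar, 3,063 units, £206,446.20):
Base rate for S-890 is 27.5%.
Additional duty on S-890 from Belar: +31.4%. Applied ad valorem rate: 27.5% + 31.4% = 58.9%.
Duty = £206,446.20 × 58.9% = £121,596.81.
Line 2 (V-805, Galena, 403 kg, £82,546.49):
Base rate for V-805 is 20% + £2.67/kg.
V-805 has an FTA preferential rate, but origin Galena is not Serara; base rate stands.
The additional-duty order on V-805 targets Belar, not Galena; it does not apply.
Duty = £82,546.49 × 20% + 403 × £2.67 = £17,585.31.
Total = £121,596.81 + £17,585.31 = £139,182.12.

£139,182.12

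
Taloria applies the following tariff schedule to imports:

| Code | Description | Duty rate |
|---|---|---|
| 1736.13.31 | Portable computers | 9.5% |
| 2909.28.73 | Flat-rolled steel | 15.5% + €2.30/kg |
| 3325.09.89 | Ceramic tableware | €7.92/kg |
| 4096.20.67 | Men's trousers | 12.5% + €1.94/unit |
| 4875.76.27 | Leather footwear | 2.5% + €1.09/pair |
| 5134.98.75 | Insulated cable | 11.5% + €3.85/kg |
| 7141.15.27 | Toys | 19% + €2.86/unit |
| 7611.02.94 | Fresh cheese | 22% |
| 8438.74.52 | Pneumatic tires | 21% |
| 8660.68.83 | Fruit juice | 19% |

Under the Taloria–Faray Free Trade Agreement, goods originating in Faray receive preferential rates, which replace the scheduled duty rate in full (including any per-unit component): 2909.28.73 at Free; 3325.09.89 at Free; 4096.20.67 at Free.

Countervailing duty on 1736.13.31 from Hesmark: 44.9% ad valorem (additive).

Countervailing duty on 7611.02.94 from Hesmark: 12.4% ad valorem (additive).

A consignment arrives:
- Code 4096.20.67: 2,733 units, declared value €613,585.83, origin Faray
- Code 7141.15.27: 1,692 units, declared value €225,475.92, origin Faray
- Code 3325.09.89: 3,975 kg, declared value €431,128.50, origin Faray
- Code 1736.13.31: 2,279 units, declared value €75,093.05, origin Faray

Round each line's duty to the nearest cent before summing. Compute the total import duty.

€54,813.38

Line 1 (4096.20.67, Faray, 2,733 units, €613,585.83):
Base rate for 4096.20.67 is 12.5% + €1.94/unit.
Origin Faray qualifies under the Taloria–Faray agreement and 4096.20.67 is covered: preferential rate Free applies instead.
Duty = €613,585.83 × 0% = €0.00.
Line 2 (7141.15.27, Faray, 1,692 units, €225,475.92):
Base rate for 7141.15.27 is 19% + €2.86/unit.
Origin Faray is the FTA partner but 7141.15.27 is not on the preference list; base rate stands.
Duty = €225,475.92 × 19% + 1,692 × €2.86 = €47,679.54.
Line 3 (3325.09.89, Faray, 3,975 kg, €431,128.50):
Base rate for 3325.09.89 is €7.92/kg.
Origin Faray qualifies under the Taloria–Faray agreement and 3325.09.89 is covered: preferential rate Free applies instead.
Duty = €431,128.50 × 0% = €0.00.
Line 4 (1736.13.31, Faray, 2,279 units, €75,093.05):
Base rate for 1736.13.31 is 9.5%.
Origin Faray is the FTA partner but 1736.13.31 is not on the preference list; base rate stands.
The additional-duty order on 1736.13.31 targets Hesmark, not Faray; it does not apply.
Duty = €75,093.05 × 9.5% = €7,133.84.
Total = €0.00 + €47,679.54 + €0.00 + €7,133.84 = €54,813.38.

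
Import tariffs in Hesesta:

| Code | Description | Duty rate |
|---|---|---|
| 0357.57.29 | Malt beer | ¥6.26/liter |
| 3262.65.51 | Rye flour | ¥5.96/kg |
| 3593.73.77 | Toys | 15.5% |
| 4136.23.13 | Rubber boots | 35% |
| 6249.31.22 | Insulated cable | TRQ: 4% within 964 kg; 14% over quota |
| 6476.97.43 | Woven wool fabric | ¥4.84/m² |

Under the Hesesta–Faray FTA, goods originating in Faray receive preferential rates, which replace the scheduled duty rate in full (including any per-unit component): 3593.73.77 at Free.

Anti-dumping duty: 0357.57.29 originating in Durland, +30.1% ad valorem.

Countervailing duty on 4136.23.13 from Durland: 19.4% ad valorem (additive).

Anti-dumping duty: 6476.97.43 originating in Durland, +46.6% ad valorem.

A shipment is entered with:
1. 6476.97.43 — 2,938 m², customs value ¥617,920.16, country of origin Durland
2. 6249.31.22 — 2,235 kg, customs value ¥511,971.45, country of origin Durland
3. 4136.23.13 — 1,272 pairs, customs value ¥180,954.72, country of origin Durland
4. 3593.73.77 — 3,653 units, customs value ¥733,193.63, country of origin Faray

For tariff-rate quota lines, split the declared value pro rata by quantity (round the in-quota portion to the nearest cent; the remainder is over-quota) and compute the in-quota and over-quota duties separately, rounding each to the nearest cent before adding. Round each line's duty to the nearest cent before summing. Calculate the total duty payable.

Line 1 (6476.97.43, Durland, 2,938 m², ¥617,920.16):
Base rate for 6476.97.43 is ¥4.84/m².
Additional duty on 6476.97.43 from Durland: +46.6% ad valorem. Applied ad valorem rate = 46.6%.
Duty = ¥617,920.16 × 46.6% + 2,938 × ¥4.84 = ¥302,170.71.
Line 2 (6249.31.22, Durland, 2,235 kg, ¥511,971.45):
Code 6249.31.22 is under a tariff-rate quota (threshold 964 kg). In-quota: 964 kg at 4%; over-quota: 1,271 kg at 14%.
Pro-rata value split: in-quota = ¥511,971.45 × 964/2,235 = ¥220,823.48; over-quota = ¥511,971.45 − ¥220,823.48 = ¥291,147.97.
In-quota duty = ¥220,823.48 × 4% = ¥8,832.94. Over-quota duty = ¥291,147.97 × 14% = ¥40,760.72.
Line duty = ¥8,832.94 + ¥40,760.72 = ¥49,593.66.
Line 3 (4136.23.13, Durland, 1,272 pairs, ¥180,954.72):
Base rate for 4136.23.13 is 35%.
Additional duty on 4136.23.13 from Durland: +19.4%. Applied ad valorem rate: 35% + 19.4% = 54.4%.
Duty = ¥180,954.72 × 54.4% = ¥98,439.37.
Line 4 (3593.73.77, Faray, 3,653 units, ¥733,193.63):
Base rate for 3593.73.77 is 15.5%.
Origin Faray qualifies under the Hesesta–Faray agreement and 3593.73.77 is covered: preferential rate Free applies instead.
Duty = ¥733,193.63 × 0% = ¥0.00.
Total = ¥302,170.71 + ¥49,593.66 + ¥98,439.37 + ¥0.00 = ¥450,203.74.

¥450,203.74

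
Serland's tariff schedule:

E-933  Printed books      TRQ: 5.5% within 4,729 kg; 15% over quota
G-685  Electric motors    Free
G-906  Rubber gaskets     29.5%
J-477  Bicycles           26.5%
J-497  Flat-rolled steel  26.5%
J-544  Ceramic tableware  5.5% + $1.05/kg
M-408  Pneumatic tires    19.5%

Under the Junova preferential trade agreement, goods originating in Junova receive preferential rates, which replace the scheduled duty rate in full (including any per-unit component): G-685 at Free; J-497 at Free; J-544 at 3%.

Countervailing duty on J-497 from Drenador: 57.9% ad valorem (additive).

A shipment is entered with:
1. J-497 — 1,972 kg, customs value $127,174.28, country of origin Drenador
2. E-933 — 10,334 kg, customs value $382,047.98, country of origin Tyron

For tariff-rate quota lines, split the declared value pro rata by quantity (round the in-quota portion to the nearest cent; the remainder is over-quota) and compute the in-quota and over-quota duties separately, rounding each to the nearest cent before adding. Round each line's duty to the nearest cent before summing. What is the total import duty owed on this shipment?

$148,033.33

Line 1 (J-497, Drenador, 1,972 kg, $127,174.28):
Base rate for J-497 is 26.5%.
J-497 has an FTA preferential rate, but origin Drenador is not Junova; base rate stands.
Additional duty on J-497 from Drenador: +57.9%. Applied ad valorem rate: 26.5% + 57.9% = 84.4%.
Duty = $127,174.28 × 84.4% = $107,335.09.
Line 2 (E-933, Tyron, 10,334 kg, $382,047.98):
Code E-933 is under a tariff-rate quota (threshold 4,729 kg). In-quota: 4,729 kg at 5.5%; over-quota: 5,605 kg at 15%.
Pro-rata value split: in-quota = $382,047.98 × 4,729/10,334 = $174,831.13; over-quota = $382,047.98 − $174,831.13 = $207,216.85.
In-quota duty = $174,831.13 × 5.5% = $9,615.71. Over-quota duty = $207,216.85 × 15% = $31,082.53.
Line duty = $9,615.71 + $31,082.53 = $40,698.24.
Total = $107,335.09 + $40,698.24 = $148,033.33.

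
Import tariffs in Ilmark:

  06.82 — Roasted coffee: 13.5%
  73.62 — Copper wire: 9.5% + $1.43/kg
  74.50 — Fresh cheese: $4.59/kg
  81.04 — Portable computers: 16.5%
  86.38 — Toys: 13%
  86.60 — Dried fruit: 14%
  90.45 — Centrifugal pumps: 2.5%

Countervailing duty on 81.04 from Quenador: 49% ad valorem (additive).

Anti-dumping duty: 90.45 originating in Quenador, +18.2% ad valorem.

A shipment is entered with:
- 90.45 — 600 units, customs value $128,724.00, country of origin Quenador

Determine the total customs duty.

Line 1 (90.45, Quenador, 600 units, $128,724.00):
Base rate for 90.45 is 2.5%.
Additional duty on 90.45 from Quenador: +18.2%. Applied ad valorem rate: 2.5% + 18.2% = 20.7%.
Duty = $128,724.00 × 20.7% = $26,645.87.

$26,645.87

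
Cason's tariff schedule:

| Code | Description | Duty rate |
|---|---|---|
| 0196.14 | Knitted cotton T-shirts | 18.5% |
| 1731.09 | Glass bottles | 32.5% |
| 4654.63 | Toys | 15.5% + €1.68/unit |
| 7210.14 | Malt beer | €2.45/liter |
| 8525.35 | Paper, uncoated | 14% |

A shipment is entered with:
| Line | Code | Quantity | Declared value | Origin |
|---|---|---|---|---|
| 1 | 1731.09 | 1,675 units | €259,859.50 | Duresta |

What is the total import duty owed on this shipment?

Line 1 (1731.09, Duresta, 1,675 units, €259,859.50):
Base rate for 1731.09 is 32.5%.
Duty = €259,859.50 × 32.5% = €84,454.34.

€84,454.34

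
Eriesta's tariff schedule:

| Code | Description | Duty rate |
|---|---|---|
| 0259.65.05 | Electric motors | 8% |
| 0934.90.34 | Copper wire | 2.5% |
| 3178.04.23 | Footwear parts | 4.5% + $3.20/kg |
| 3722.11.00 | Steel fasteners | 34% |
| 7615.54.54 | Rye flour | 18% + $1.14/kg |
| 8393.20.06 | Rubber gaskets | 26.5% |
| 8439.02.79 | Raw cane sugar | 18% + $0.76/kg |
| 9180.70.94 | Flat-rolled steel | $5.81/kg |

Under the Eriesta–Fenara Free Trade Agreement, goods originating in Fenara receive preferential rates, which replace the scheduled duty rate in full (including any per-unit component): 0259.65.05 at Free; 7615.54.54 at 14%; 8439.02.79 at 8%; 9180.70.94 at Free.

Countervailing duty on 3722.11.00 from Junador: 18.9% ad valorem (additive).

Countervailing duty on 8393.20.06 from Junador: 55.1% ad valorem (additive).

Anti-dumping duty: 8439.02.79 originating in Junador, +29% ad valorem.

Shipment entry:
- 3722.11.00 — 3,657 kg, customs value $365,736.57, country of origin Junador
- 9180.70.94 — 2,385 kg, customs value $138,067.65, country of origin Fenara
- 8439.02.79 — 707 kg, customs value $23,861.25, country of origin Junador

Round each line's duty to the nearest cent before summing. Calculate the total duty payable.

Line 1 (3722.11.00, Junador, 3,657 kg, $365,736.57):
Base rate for 3722.11.00 is 34%.
Additional duty on 3722.11.00 from Junador: +18.9%. Applied ad valorem rate: 34% + 18.9% = 52.9%.
Duty = $365,736.57 × 52.9% = $193,474.65.
Line 2 (9180.70.94, Fenara, 2,385 kg, $138,067.65):
Base rate for 9180.70.94 is $5.81/kg.
Origin Fenara qualifies under the Eriesta–Fenara agreement and 9180.70.94 is covered: preferential rate Free applies instead.
Duty = $138,067.65 × 0% = $0.00.
Line 3 (8439.02.79, Junador, 707 kg, $23,861.25):
Base rate for 8439.02.79 is 18% + $0.76/kg.
8439.02.79 has an FTA preferential rate, but origin Junador is not Fenara; base rate stands.
Additional duty on 8439.02.79 from Junador: +29%. Applied ad valorem rate: 18% + 29% = 47%.
Duty = $23,861.25 × 47% + 707 × $0.76 = $11,752.11.
Total = $193,474.65 + $0.00 + $11,752.11 = $205,226.76.

$205,226.76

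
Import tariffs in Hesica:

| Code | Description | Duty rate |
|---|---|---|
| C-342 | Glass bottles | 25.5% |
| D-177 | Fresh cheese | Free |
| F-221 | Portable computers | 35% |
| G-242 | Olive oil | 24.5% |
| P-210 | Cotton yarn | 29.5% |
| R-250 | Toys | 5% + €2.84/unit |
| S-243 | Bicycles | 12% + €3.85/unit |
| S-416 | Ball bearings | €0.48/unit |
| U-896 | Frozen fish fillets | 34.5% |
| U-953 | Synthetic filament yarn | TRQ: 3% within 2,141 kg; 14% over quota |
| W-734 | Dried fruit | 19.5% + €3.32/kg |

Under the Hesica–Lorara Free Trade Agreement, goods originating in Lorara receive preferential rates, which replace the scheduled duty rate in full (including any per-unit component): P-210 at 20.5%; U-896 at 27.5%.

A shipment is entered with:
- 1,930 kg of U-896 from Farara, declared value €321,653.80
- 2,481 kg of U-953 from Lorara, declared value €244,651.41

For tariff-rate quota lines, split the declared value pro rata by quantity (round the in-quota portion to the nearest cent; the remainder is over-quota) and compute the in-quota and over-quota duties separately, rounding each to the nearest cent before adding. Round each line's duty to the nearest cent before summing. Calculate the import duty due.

€121,998.12

Line 1 (U-896, Farara, 1,930 kg, €321,653.80):
Base rate for U-896 is 34.5%.
U-896 has an FTA preferential rate, but origin Farara is not Lorara; base rate stands.
Duty = €321,653.80 × 34.5% = €110,970.56.
Line 2 (U-953, Lorara, 2,481 kg, €244,651.41):
Code U-953 is under a tariff-rate quota (threshold 2,141 kg). In-quota: 2,141 kg at 3%; over-quota: 340 kg at 14%.
Pro-rata value split: in-quota = €244,651.41 × 2,141/2,481 = €211,124.01; over-quota = €244,651.41 − €211,124.01 = €33,527.40.
In-quota duty = €211,124.01 × 3% = €6,333.72. Over-quota duty = €33,527.40 × 14% = €4,693.84.
Line duty = €6,333.72 + €4,693.84 = €11,027.56.
Total = €110,970.56 + €11,027.56 = €121,998.12.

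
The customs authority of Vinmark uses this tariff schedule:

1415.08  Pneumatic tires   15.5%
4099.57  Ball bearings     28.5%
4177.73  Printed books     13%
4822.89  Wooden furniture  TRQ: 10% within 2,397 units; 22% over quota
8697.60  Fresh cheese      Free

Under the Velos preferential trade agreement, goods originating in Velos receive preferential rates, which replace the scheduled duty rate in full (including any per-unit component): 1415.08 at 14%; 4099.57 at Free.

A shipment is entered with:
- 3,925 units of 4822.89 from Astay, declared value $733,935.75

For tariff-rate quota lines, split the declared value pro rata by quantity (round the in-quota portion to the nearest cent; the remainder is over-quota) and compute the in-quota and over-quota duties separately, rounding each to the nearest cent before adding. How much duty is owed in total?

$107,680.06

Line 1 (4822.89, Astay, 3,925 units, $733,935.75):
Code 4822.89 is under a tariff-rate quota (threshold 2,397 units). In-quota: 2,397 units at 10%; over-quota: 1,528 units at 22%.
Pro-rata value split: in-quota = $733,935.75 × 2,397/3,925 = $448,215.03; over-quota = $733,935.75 − $448,215.03 = $285,720.72.
In-quota duty = $448,215.03 × 10% = $44,821.50. Over-quota duty = $285,720.72 × 22% = $62,858.56.
Line duty = $44,821.50 + $62,858.56 = $107,680.06.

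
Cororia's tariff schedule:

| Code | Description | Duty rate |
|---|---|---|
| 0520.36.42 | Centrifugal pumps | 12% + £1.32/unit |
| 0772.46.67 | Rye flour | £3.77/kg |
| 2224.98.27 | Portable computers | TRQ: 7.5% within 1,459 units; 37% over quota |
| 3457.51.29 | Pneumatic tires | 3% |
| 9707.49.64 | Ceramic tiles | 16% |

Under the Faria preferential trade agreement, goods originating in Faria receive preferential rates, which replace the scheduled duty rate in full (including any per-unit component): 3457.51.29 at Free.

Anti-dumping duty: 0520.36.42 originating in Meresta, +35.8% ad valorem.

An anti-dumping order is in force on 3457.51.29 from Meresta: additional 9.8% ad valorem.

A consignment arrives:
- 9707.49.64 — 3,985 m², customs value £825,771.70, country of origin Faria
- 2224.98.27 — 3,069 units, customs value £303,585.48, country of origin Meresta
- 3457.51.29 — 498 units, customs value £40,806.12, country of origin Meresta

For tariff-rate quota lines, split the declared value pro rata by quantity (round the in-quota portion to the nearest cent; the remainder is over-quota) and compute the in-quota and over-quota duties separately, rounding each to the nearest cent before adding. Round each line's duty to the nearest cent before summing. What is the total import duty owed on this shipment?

Line 1 (9707.49.64, Faria, 3,985 m², £825,771.70):
Base rate for 9707.49.64 is 16%.
Origin Faria is the FTA partner but 9707.49.64 is not on the preference list; base rate stands.
Duty = £825,771.70 × 16% = £132,123.47.
Line 2 (2224.98.27, Meresta, 3,069 units, £303,585.48):
Code 2224.98.27 is under a tariff-rate quota (threshold 1,459 units). In-quota: 1,459 units at 7.5%; over-quota: 1,610 units at 37%.
Pro-rata value split: in-quota = £303,585.48 × 1,459/3,069 = £144,324.28; over-quota = £303,585.48 − £144,324.28 = £159,261.20.
In-quota duty = £144,324.28 × 7.5% = £10,824.32. Over-quota duty = £159,261.20 × 37% = £58,926.64.
Line duty = £10,824.32 + £58,926.64 = £69,750.96.
Line 3 (3457.51.29, Meresta, 498 units, £40,806.12):
Base rate for 3457.51.29 is 3%.
3457.51.29 has an FTA preferential rate, but origin Meresta is not Faria; base rate stands.
Additional duty on 3457.51.29 from Meresta: +9.8%. Applied ad valorem rate: 3% + 9.8% = 12.8%.
Duty = £40,806.12 × 12.8% = £5,223.18.
Total = £132,123.47 + £69,750.96 + £5,223.18 = £207,097.61.

£207,097.61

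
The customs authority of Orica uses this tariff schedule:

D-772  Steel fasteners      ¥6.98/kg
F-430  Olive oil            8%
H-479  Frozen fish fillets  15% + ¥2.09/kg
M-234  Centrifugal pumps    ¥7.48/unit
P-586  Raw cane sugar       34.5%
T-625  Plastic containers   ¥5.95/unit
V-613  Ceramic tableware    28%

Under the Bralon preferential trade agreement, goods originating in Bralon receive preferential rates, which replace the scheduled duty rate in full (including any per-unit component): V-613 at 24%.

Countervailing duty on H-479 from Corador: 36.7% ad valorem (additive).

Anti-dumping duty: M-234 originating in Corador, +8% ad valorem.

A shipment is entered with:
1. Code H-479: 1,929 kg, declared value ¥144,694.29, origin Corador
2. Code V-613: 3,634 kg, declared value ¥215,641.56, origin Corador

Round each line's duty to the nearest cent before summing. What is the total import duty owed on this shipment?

¥139,218.20

Line 1 (H-479, Corador, 1,929 kg, ¥144,694.29):
Base rate for H-479 is 15% + ¥2.09/kg.
Additional duty on H-479 from Corador: +36.7%. Applied ad valorem rate: 15% + 36.7% = 51.7%.
Duty = ¥144,694.29 × 51.7% + 1,929 × ¥2.09 = ¥78,838.56.
Line 2 (V-613, Corador, 3,634 kg, ¥215,641.56):
Base rate for V-613 is 28%.
V-613 has an FTA preferential rate, but origin Corador is not Bralon; base rate stands.
Duty = ¥215,641.56 × 28% = ¥60,379.64.
Total = ¥78,838.56 + ¥60,379.64 = ¥139,218.20.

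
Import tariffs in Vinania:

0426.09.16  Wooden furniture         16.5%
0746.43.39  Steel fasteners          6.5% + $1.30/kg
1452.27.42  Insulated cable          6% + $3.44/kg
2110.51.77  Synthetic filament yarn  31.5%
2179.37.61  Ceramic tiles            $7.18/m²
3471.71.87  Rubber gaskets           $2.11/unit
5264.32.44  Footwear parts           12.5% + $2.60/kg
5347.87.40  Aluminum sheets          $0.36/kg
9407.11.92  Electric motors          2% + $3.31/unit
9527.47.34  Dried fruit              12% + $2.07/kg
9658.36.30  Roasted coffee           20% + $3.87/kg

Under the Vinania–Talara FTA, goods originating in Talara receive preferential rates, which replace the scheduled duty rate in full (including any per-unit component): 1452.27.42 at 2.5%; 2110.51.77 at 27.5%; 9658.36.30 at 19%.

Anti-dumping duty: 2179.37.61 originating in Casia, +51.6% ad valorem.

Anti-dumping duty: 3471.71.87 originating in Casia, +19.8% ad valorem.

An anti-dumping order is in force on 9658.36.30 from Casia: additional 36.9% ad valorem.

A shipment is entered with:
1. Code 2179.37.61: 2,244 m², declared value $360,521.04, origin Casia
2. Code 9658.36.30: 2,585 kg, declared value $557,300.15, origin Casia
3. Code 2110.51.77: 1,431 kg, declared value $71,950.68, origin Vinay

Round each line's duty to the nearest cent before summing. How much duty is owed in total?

$551,912.98

Line 1 (2179.37.61, Casia, 2,244 m², $360,521.04):
Base rate for 2179.37.61 is $7.18/m².
Additional duty on 2179.37.61 from Casia: +51.6% ad valorem. Applied ad valorem rate = 51.6%.
Duty = $360,521.04 × 51.6% + 2,244 × $7.18 = $202,140.78.
Line 2 (9658.36.30, Casia, 2,585 kg, $557,300.15):
Base rate for 9658.36.30 is 20% + $3.87/kg.
9658.36.30 has an FTA preferential rate, but origin Casia is not Talara; base rate stands.
Additional duty on 9658.36.30 from Casia: +36.9%. Applied ad valorem rate: 20% + 36.9% = 56.9%.
Duty = $557,300.15 × 56.9% + 2,585 × $3.87 = $327,107.74.
Line 3 (2110.51.77, Vinay, 1,431 kg, $71,950.68):
Base rate for 2110.51.77 is 31.5%.
2110.51.77 has an FTA preferential rate, but origin Vinay is not Talara; base rate stands.
Duty = $71,950.68 × 31.5% = $22,664.46.
Total = $202,140.78 + $327,107.74 + $22,664.46 = $551,912.98.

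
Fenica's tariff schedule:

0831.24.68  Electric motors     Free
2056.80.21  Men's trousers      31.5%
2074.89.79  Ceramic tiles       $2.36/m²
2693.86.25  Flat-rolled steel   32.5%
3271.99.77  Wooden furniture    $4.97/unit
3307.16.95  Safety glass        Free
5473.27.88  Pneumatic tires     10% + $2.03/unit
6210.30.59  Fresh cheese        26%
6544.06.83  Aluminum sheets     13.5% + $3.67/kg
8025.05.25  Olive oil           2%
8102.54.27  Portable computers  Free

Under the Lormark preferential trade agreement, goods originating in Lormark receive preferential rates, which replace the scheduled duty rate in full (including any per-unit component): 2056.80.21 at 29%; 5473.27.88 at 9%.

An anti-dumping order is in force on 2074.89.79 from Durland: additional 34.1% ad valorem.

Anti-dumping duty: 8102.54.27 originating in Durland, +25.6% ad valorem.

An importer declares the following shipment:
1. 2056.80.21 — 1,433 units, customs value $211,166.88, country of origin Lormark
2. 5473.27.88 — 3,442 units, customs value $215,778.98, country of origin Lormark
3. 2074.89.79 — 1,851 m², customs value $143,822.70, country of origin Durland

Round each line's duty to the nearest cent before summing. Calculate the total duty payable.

$134,070.41

Line 1 (2056.80.21, Lormark, 1,433 units, $211,166.88):
Base rate for 2056.80.21 is 31.5%.
Origin Lormark qualifies under the Fenica–Lormark agreement and 2056.80.21 is covered: preferential rate 29% applies instead.
Duty = $211,166.88 × 29% = $61,238.40.
Line 2 (5473.27.88, Lormark, 3,442 units, $215,778.98):
Base rate for 5473.27.88 is 10% + $2.03/unit.
Origin Lormark qualifies under the Fenica–Lormark agreement and 5473.27.88 is covered: preferential rate 9% applies instead.
Duty = $215,778.98 × 9% = $19,420.11.
Line 3 (2074.89.79, Durland, 1,851 m², $143,822.70):
Base rate for 2074.89.79 is $2.36/m².
Additional duty on 2074.89.79 from Durland: +34.1% ad valorem. Applied ad valorem rate = 34.1%.
Duty = $143,822.70 × 34.1% + 1,851 × $2.36 = $53,411.90.
Total = $61,238.40 + $19,420.11 + $53,411.90 = $134,070.41.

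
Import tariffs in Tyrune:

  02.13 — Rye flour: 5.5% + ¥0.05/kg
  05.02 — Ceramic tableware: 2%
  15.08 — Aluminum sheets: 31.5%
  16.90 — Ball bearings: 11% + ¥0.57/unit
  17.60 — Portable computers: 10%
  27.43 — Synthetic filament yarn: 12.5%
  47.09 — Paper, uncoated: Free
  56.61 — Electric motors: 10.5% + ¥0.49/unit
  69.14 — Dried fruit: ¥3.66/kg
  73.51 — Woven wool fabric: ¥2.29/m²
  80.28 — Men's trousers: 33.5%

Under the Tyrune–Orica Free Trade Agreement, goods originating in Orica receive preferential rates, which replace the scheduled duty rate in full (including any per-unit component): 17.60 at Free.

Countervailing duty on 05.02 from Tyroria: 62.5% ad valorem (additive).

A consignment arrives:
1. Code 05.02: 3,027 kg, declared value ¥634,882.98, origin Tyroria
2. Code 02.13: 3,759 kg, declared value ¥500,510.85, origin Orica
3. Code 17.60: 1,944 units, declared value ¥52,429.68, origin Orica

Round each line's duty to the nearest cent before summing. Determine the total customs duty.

Line 1 (05.02, Tyroria, 3,027 kg, ¥634,882.98):
Base rate for 05.02 is 2%.
Additional duty on 05.02 from Tyroria: +62.5%. Applied ad valorem rate: 2% + 62.5% = 64.5%.
Duty = ¥634,882.98 × 64.5% = ¥409,499.52.
Line 2 (02.13, Orica, 3,759 kg, ¥500,510.85):
Base rate for 02.13 is 5.5% + ¥0.05/kg.
Origin Orica is the FTA partner but 02.13 is not on the preference list; base rate stands.
Duty = ¥500,510.85 × 5.5% + 3,759 × ¥0.05 = ¥27,716.05.
Line 3 (17.60, Orica, 1,944 units, ¥52,429.68):
Base rate for 17.60 is 10%.
Origin Orica qualifies under the Tyrune–Orica agreement and 17.60 is covered: preferential rate Free applies instead.
Duty = ¥52,429.68 × 0% = ¥0.00.
Total = ¥409,499.52 + ¥27,716.05 + ¥0.00 = ¥437,215.57.

¥437,215.57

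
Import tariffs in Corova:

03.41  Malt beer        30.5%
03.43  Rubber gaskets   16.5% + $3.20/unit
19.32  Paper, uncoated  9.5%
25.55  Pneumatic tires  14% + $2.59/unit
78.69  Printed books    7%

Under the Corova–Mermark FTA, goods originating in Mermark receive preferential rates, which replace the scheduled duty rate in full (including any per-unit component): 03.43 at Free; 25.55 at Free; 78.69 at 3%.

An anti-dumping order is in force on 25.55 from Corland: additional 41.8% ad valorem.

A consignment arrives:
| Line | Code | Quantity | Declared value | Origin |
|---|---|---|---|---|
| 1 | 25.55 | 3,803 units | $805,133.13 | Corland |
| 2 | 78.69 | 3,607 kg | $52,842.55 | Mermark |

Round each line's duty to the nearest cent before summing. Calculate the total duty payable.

$460,699.34

Line 1 (25.55, Corland, 3,803 units, $805,133.13):
Base rate for 25.55 is 14% + $2.59/unit.
25.55 has an FTA preferential rate, but origin Corland is not Mermark; base rate stands.
Additional duty on 25.55 from Corland: +41.8%. Applied ad valorem rate: 14% + 41.8% = 55.8%.
Duty = $805,133.13 × 55.8% + 3,803 × $2.59 = $459,114.06.
Line 2 (78.69, Mermark, 3,607 kg, $52,842.55):
Base rate for 78.69 is 7%.
Origin Mermark qualifies under the Corova–Mermark agreement and 78.69 is covered: preferential rate 3% applies instead.
Duty = $52,842.55 × 3% = $1,585.28.
Total = $459,114.06 + $1,585.28 = $460,699.34.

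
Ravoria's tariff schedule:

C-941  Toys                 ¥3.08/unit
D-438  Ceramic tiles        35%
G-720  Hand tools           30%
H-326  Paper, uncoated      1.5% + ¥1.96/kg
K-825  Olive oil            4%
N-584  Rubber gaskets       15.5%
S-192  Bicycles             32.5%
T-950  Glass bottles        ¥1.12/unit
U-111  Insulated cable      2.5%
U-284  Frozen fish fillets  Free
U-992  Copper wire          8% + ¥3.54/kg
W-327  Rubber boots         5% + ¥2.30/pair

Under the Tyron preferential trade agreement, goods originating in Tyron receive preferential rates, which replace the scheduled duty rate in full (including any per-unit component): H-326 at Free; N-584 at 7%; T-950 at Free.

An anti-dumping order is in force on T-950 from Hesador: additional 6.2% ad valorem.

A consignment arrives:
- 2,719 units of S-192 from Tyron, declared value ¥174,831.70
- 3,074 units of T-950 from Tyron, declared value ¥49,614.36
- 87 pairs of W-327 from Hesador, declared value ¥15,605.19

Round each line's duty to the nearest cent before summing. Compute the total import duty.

¥57,800.66

Line 1 (S-192, Tyron, 2,719 units, ¥174,831.70):
Base rate for S-192 is 32.5%.
Origin Tyron is the FTA partner but S-192 is not on the preference list; base rate stands.
Duty = ¥174,831.70 × 32.5% = ¥56,820.30.
Line 2 (T-950, Tyron, 3,074 units, ¥49,614.36):
Base rate for T-950 is ¥1.12/unit.
Origin Tyron qualifies under the Ravoria–Tyron agreement and T-950 is covered: preferential rate Free applies instead.
The additional-duty order on T-950 targets Hesador, not Tyron; it does not apply.
Duty = ¥49,614.36 × 0% = ¥0.00.
Line 3 (W-327, Hesador, 87 pairs, ¥15,605.19):
Base rate for W-327 is 5% + ¥2.30/pair.
Duty = ¥15,605.19 × 5% + 87 × ¥2.30 = ¥980.36.
Total = ¥56,820.30 + ¥0.00 + ¥980.36 = ¥57,800.66.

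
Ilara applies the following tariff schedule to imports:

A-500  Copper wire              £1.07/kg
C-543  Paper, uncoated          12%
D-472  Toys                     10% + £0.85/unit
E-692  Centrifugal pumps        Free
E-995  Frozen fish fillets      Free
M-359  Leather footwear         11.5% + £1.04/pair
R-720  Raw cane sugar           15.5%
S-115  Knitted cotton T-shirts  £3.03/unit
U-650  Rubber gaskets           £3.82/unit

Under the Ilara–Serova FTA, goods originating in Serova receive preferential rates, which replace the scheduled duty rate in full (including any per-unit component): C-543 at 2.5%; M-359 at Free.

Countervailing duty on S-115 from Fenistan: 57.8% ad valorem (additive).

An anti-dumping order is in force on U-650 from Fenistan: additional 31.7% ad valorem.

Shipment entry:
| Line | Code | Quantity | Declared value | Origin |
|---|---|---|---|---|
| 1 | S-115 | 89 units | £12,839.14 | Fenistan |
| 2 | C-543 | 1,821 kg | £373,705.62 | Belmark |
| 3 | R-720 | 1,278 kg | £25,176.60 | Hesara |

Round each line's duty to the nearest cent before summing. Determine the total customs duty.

£56,437.73

Line 1 (S-115, Fenistan, 89 units, £12,839.14):
Base rate for S-115 is £3.03/unit.
Additional duty on S-115 from Fenistan: +57.8% ad valorem. Applied ad valorem rate = 57.8%.
Duty = £12,839.14 × 57.8% + 89 × £3.03 = £7,690.69.
Line 2 (C-543, Belmark, 1,821 kg, £373,705.62):
Base rate for C-543 is 12%.
C-543 has an FTA preferential rate, but origin Belmark is not Serova; base rate stands.
Duty = £373,705.62 × 12% = £44,844.67.
Line 3 (R-720, Hesara, 1,278 kg, £25,176.60):
Base rate for R-720 is 15.5%.
Duty = £25,176.60 × 15.5% = £3,902.37.
Total = £7,690.69 + £44,844.67 + £3,902.37 = £56,437.73.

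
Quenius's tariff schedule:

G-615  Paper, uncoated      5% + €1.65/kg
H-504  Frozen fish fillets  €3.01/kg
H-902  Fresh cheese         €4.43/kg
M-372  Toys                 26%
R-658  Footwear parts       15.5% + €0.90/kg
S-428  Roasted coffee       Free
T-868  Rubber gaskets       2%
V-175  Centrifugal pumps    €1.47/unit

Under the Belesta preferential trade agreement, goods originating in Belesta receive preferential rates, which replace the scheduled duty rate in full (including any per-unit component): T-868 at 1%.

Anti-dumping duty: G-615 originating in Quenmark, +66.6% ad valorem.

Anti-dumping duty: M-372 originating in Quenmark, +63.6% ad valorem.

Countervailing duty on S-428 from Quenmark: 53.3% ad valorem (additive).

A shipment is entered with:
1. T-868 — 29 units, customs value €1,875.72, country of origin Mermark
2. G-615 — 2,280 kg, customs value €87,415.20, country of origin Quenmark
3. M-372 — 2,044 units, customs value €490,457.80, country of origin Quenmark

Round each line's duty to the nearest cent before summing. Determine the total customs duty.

Line 1 (T-868, Mermark, 29 units, €1,875.72):
Base rate for T-868 is 2%.
T-868 has an FTA preferential rate, but origin Mermark is not Belesta; base rate stands.
Duty = €1,875.72 × 2% = €37.51.
Line 2 (G-615, Quenmark, 2,280 kg, €87,415.20):
Base rate for G-615 is 5% + €1.65/kg.
Additional duty on G-615 from Quenmark: +66.6%. Applied ad valorem rate: 5% + 66.6% = 71.6%.
Duty = €87,415.20 × 71.6% + 2,280 × €1.65 = €66,351.28.
Line 3 (M-372, Quenmark, 2,044 units, €490,457.80):
Base rate for M-372 is 26%.
Additional duty on M-372 from Quenmark: +63.6%. Applied ad valorem rate: 26% + 63.6% = 89.6%.
Duty = €490,457.80 × 89.6% = €439,450.19.
Total = €37.51 + €66,351.28 + €439,450.19 = €505,838.98.

€505,838.98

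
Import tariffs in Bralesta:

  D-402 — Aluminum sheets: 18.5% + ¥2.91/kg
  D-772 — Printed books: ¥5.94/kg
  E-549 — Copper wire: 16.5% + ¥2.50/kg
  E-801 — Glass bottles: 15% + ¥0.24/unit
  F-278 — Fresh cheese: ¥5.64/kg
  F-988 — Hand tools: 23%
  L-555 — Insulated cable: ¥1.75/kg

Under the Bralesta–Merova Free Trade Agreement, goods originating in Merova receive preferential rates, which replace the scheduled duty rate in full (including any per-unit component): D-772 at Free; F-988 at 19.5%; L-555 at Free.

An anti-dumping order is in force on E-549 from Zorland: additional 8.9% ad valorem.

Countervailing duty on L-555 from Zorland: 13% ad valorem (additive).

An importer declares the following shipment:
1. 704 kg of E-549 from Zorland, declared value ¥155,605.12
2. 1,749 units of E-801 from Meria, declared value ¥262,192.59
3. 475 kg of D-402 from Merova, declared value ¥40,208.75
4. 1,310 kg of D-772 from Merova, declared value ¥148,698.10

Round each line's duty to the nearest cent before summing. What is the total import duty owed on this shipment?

¥89,853.22

Line 1 (E-549, Zorland, 704 kg, ¥155,605.12):
Base rate for E-549 is 16.5% + ¥2.50/kg.
Additional duty on E-549 from Zorland: +8.9%. Applied ad valorem rate: 16.5% + 8.9% = 25.4%.
Duty = ¥155,605.12 × 25.4% + 704 × ¥2.50 = ¥41,283.70.
Line 2 (E-801, Meria, 1,749 units, ¥262,192.59):
Base rate for E-801 is 15% + ¥0.24/unit.
Duty = ¥262,192.59 × 15% + 1,749 × ¥0.24 = ¥39,748.65.
Line 3 (D-402, Merova, 475 kg, ¥40,208.75):
Base rate for D-402 is 18.5% + ¥2.91/kg.
Origin Merova is the FTA partner but D-402 is not on the preference list; base rate stands.
Duty = ¥40,208.75 × 18.5% + 475 × ¥2.91 = ¥8,820.87.
Line 4 (D-772, Merova, 1,310 kg, ¥148,698.10):
Base rate for D-772 is ¥5.94/kg.
Origin Merova qualifies under the Bralesta–Merova agreement and D-772 is covered: preferential rate Free applies instead.
Duty = ¥148,698.10 × 0% = ¥0.00.
Total = ¥41,283.70 + ¥39,748.65 + ¥8,820.87 + ¥0.00 = ¥89,853.22.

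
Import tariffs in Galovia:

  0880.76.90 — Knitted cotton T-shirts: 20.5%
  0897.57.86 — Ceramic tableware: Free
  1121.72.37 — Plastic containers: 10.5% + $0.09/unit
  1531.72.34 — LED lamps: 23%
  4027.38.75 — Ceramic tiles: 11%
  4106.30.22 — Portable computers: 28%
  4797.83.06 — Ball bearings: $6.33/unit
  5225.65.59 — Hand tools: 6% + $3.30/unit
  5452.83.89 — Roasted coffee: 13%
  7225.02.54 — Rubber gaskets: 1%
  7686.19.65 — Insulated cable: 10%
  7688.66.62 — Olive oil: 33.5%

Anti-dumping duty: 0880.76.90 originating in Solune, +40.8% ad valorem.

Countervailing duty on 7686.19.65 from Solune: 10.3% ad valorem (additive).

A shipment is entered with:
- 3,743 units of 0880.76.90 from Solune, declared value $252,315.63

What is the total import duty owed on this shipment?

$154,669.48

Line 1 (0880.76.90, Solune, 3,743 units, $252,315.63):
Base rate for 0880.76.90 is 20.5%.
Additional duty on 0880.76.90 from Solune: +40.8%. Applied ad valorem rate: 20.5% + 40.8% = 61.3%.
Duty = $252,315.63 × 61.3% = $154,669.48.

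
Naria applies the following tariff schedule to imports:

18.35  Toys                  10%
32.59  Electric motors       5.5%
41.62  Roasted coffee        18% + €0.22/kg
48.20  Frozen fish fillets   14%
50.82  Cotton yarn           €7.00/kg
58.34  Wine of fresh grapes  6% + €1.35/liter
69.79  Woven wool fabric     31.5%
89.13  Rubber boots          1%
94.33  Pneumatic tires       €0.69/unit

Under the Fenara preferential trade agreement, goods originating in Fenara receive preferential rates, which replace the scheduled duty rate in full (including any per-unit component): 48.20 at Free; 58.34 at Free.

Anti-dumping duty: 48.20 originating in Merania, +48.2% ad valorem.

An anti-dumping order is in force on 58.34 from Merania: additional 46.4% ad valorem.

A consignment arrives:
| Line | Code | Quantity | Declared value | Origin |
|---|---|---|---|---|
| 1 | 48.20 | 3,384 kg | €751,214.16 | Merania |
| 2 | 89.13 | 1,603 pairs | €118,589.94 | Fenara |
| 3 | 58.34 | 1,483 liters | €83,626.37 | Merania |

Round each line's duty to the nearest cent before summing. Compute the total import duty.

€514,263.38

Line 1 (48.20, Merania, 3,384 kg, €751,214.16):
Base rate for 48.20 is 14%.
48.20 has an FTA preferential rate, but origin Merania is not Fenara; base rate stands.
Additional duty on 48.20 from Merania: +48.2%. Applied ad valorem rate: 14% + 48.2% = 62.2%.
Duty = €751,214.16 × 62.2% = €467,255.21.
Line 2 (89.13, Fenara, 1,603 pairs, €118,589.94):
Base rate for 89.13 is 1%.
Origin Fenara is the FTA partner but 89.13 is not on the preference list; base rate stands.
Duty = €118,589.94 × 1% = €1,185.90.
Line 3 (58.34, Merania, 1,483 liters, €83,626.37):
Base rate for 58.34 is 6% + €1.35/liter.
58.34 has an FTA preferential rate, but origin Merania is not Fenara; base rate stands.
Additional duty on 58.34 from Merania: +46.4%. Applied ad valorem rate: 6% + 46.4% = 52.4%.
Duty = €83,626.37 × 52.4% + 1,483 × €1.35 = €45,822.27.
Total = €467,255.21 + €1,185.90 + €45,822.27 = €514,263.38.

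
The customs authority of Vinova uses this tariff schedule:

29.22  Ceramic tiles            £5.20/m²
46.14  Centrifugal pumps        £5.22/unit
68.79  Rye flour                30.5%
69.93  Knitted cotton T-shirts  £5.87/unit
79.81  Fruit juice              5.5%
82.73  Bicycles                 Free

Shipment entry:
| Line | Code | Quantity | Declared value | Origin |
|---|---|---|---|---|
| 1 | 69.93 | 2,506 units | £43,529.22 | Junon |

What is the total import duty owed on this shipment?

Line 1 (69.93, Junon, 2,506 units, £43,529.22):
Base rate for 69.93 is £5.87/unit.
Duty = 2,506 × £5.87 = £14,710.22.

£14,710.22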